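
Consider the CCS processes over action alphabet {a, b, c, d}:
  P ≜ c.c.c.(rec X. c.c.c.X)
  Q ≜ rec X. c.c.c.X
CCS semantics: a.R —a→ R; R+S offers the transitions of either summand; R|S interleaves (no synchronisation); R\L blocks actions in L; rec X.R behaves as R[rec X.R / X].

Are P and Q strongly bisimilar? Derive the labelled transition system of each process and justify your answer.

P ~ Q

LTS(P): 4 reachable states
  p0 = c.c.c.(rec X. c.c.c.X) | —c→ p1
  p1 = c.c.(rec X. c.c.c.X) | —c→ p2
  p2 = c.(rec X. c.c.c.X) | —c→ p3
  p3 = rec X. c.c.c.X | —c→ p1
LTS(Q): 3 reachable states
  q0 = rec X. c.c.c.X | —c→ q1
  q1 = c.c.(rec X. c.c.c.X) | —c→ q2
  q2 = c.(rec X. c.c.c.X) | —c→ q0
Coarsest stable partition (strong bisimilarity classes):
  B0 = {p0, p1, p2, p3, q0, q1, q2}
p0 ∈ B0, q0 ∈ B0 → same block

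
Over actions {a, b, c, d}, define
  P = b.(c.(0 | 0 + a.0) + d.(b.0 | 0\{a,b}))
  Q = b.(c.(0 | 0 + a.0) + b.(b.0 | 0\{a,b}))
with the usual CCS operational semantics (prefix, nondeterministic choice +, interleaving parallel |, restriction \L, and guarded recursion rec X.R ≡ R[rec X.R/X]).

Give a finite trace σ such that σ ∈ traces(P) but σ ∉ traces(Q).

bd

LTS(P): 6 reachable states
  s0 = b.(c.(0 | 0 + a.0) + d.(b.0 | 0\{a,b})) has moves -b-> s1
  s1 = c.(0 | 0 + a.0) + d.(b.0 | 0\{a,b}) has moves -c-> s2, -d-> s3
  s2 = 0 | 0 + a.0 has moves -a-> s4
  s3 = b.0 | 0\{a,b} has moves -b-> s5
  s4 = 0 has moves stopped
  s5 = 0 | 0\{a,b} has moves stopped
LTS(Q): 6 reachable states
  t0 = b.(c.(0 | 0 + a.0) + b.(b.0 | 0\{a,b})) has moves -b-> t1
  t1 = c.(0 | 0 + a.0) + b.(b.0 | 0\{a,b}) has moves -b-> t2, -c-> t3
  t2 = b.0 | 0\{a,b} has moves -b-> t4
  t3 = 0 | 0 + a.0 has moves -a-> t5
  t4 = 0 | 0\{a,b} has moves stopped
  t5 = 0 has moves stopped
Run σ = ⟨bd⟩ on P: start {s0}
  after b @ step 1: {s1}
  after d @ step 2: {s3}
  — P admits the full trace.
Run σ = ⟨bd⟩ on Q: start {t0}
  after b @ step 1: {t1}
  after d @ step 2: ∅  — Q cannot continue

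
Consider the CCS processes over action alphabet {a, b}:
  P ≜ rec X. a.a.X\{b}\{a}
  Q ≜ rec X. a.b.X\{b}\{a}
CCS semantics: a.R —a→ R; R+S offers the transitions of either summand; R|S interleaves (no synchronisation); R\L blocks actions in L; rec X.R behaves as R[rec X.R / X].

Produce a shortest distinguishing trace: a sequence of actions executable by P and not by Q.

Reachable graph of P (3 states):
  p0 = rec X. a.a.X\{b}\{a} ⊢ =a=> p1
  p1 = a.(rec X. a.a.X\{b}\{a})\{b}\{a} ⊢ =a=> p2
  p2 = (rec X. a.a.X\{b}\{a})\{b}\{a} ⊢ deadlocked
Reachable graph of Q (3 states):
  q0 = rec X. a.b.X\{b}\{a} ⊢ =a=> q1
  q1 = b.(rec X. a.b.X\{b}\{a})\{b}\{a} ⊢ =b=> q2
  q2 = (rec X. a.b.X\{b}\{a})\{b}\{a} ⊢ deadlocked
Executing aa from P (initial set {p0}):
  step 1 (a): {p1}
  step 2 (a): {p2}
  ✓ P
Executing aa from Q (initial set {q0}):
  step 1 (a): {q1}
  step 2 (a): ∅ (Q stuck)

aa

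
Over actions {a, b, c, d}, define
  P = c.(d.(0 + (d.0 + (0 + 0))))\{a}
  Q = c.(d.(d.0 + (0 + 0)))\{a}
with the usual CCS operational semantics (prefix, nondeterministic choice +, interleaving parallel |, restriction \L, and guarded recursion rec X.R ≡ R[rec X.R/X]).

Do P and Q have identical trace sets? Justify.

LTS(P): 4 reachable states
  u0 = c.(d.(0 + (d.0 + (0 + 0))))\{a} has moves ··c··> u1
  u1 = (d.(0 + (d.0 + (0 + 0))))\{a} has moves ··d··> u2
  u2 = (0 + (d.0 + (0 + 0)))\{a} has moves ··d··> u3
  u3 = 0\{a} has moves (no moves)
LTS(Q): 4 reachable states
  v0 = c.(d.(d.0 + (0 + 0)))\{a} has moves ··c··> v1
  v1 = (d.(d.0 + (0 + 0)))\{a} has moves ··d··> v2
  v2 = (d.0 + (0 + 0))\{a} has moves ··d··> v3
  v3 = 0\{a} has moves (no moves)
Partition-refinement fixed point:
  B0 = {u0, v0}
  B1 = {u1, v1}
  B2 = {u2, v2}
  B3 = {u3, v3}
u0 ∈ B0, v0 ∈ B0 → same block
Bisimilar ⇒ trace-equivalent.

trace-equivalent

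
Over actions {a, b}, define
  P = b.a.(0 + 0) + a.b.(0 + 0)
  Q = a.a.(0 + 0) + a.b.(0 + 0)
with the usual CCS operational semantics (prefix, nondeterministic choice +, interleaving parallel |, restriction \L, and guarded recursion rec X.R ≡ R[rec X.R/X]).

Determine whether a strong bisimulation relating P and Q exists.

Reachable graph of P (4 states):
  m0 = b.a.(0 + 0) + a.b.(0 + 0) :: —a→ m1, —b→ m2
  m1 = b.(0 + 0) :: —b→ m3
  m2 = a.(0 + 0) :: —a→ m3
  m3 = 0 + 0 :: ·
Reachable graph of Q (4 states):
  n0 = a.a.(0 + 0) + a.b.(0 + 0) :: —a→ n1, —a→ n2
  n1 = a.(0 + 0) :: —a→ n3
  n2 = b.(0 + 0) :: —b→ n3
  n3 = 0 + 0 :: ·
Bisimilarity quotient blocks:
  B0 = {m0}
  B1 = {m1, n2}
  B2 = {m3, n3}
  B3 = {m2, n1}
  B4 = {n0}
m0 ∈ B0, n0 ∈ B4 → different blocks

P ≁ Q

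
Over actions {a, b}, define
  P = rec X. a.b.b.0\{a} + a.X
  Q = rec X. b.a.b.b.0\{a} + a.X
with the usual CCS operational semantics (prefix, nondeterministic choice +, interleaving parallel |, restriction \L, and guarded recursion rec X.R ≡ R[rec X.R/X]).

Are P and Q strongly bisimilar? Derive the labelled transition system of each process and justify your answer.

LTS(P): 4 reachable states
  p0 = rec X. a.b.b.0\{a} + a.X | —a→ p0, —a→ p1
  p1 = b.b.0\{a} | —b→ p2
  p2 = b.0\{a} | —b→ p3
  p3 = 0\{a} | deadlocked
LTS(Q): 5 reachable states
  q0 = rec X. b.a.b.b.0\{a} + a.X | —a→ q0, —b→ q1
  q1 = a.b.b.0\{a} | —a→ q2
  q2 = b.b.0\{a} | —b→ q3
  q3 = b.0\{a} | —b→ q4
  q4 = 0\{a} | deadlocked
Coarsest stable partition (strong bisimilarity classes):
  B0 = {p0}
  B1 = {p1, q2}
  B2 = {p2, q3}
  B3 = {p3, q4}
  B4 = {q0}
  B5 = {q1}
p0 ∈ B0, q0 ∈ B4 → different blocks

not bisimilar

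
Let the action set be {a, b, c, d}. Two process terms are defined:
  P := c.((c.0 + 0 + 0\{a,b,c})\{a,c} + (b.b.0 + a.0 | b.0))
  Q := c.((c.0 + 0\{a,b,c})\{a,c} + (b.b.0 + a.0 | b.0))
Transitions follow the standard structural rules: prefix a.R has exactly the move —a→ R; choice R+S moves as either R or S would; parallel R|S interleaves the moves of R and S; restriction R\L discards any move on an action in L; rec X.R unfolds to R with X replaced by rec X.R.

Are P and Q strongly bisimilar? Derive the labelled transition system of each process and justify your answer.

P ~ Q

P's transition system — 7 states:
  p0 = c.((c.0 + 0 + 0\{a,b,c})\{a,c} + (b.b.0 + a.0 | b.0)) | -c-> p1
  p1 = (c.0 + 0 + 0\{a,b,c})\{a,c} + (b.b.0 + a.0 | b.0) | -a-> p2, -b-> p3, -b-> p4
  p2 = 0 | b.0 | -b-> p5
  p3 = a.0 | 0 | -a-> p5
  p4 = b.0 | -b-> p6
  p5 = 0 | 0 | (no moves)
  p6 = 0 | (no moves)
Q's transition system — 7 states:
  q0 = c.((c.0 + 0\{a,b,c})\{a,c} + (b.b.0 + a.0 | b.0)) | -c-> q1
  q1 = (c.0 + 0\{a,b,c})\{a,c} + (b.b.0 + a.0 | b.0) | -a-> q2, -b-> q3, -b-> q4
  q2 = 0 | b.0 | -b-> q5
  q3 = a.0 | 0 | -a-> q5
  q4 = b.0 | -b-> q6
  q5 = 0 | 0 | (no moves)
  q6 = 0 | (no moves)
Bisimilarity quotient blocks:
  B0 = {p0, q0}
  B1 = {p1, q1}
  B2 = {p2, p4, q2, q4}
  B3 = {p5, p6, q5, q6}
  B4 = {p3, q3}
p0 ∈ B0, q0 ∈ B0 → same block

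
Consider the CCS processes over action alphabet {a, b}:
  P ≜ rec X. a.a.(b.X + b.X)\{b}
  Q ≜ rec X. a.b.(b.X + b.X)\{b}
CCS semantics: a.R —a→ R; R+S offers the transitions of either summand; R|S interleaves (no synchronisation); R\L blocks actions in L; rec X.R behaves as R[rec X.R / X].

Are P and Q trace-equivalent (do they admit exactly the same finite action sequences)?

LTS(P): 3 reachable states
  p0 = rec X. a.a.(b.X + b.X)\{b} has moves —a→ p1
  p1 = a.(b.(rec X. a.a.(b.X + b.X)\{b}) + b.(rec X. a.a.(b.X + b.X)\{b}))\{b} has moves —a→ p2
  p2 = (b.(rec X. a.a.(b.X + b.X)\{b}) + b.(rec X. a.a.(b.X + b.X)\{b}))\{b} has moves ·
LTS(Q): 3 reachable states
  q0 = rec X. a.b.(b.X + b.X)\{b} has moves —a→ q1
  q1 = b.(b.(rec X. a.b.(b.X + b.X)\{b}) + b.(rec X. a.b.(b.X + b.X)\{b}))\{b} has moves —b→ q2
  q2 = (b.(rec X. a.b.(b.X + b.X)\{b}) + b.(rec X. a.b.(b.X + b.X)\{b}))\{b} has moves ·
Trace ⟨aa⟩ through P, begin at {p0}:
  after a @ step 1: {p1}
  after a @ step 2: {p2}
  — P admits the full trace.
Trace ⟨aa⟩ through Q, begin at {q0}:
  after a @ step 1: {q1}
  after a @ step 2: ∅  — Q cannot continue

NO — witness ⟨aa⟩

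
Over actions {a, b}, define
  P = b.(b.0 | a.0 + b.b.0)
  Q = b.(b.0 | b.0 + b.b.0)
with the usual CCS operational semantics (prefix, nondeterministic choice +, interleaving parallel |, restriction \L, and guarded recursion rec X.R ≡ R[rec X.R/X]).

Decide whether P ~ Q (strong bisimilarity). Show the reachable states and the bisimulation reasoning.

Reachable graph of P (7 states):
  p0 = b.(b.0 | a.0 + b.b.0) | --b--▸ p1
  p1 = b.0 | a.0 + b.b.0 | --a--▸ p2, --b--▸ p3, --b--▸ p4
  p2 = b.0 | 0 | --b--▸ p5
  p3 = 0 | a.0 | --a--▸ p5
  p4 = b.0 | --b--▸ p6
  p5 = 0 | 0 | (no moves)
  p6 = 0 | (no moves)
Reachable graph of Q (7 states):
  q0 = b.(b.0 | b.0 + b.b.0) | --b--▸ q1
  q1 = b.0 | b.0 + b.b.0 | --b--▸ q2, --b--▸ q3, --b--▸ q4
  q2 = 0 | b.0 | --b--▸ q5
  q3 = b.0 | --b--▸ q6
  q4 = b.0 | 0 | --b--▸ q5
  q5 = 0 | 0 | (no moves)
  q6 = 0 | (no moves)
Coarsest stable partition (strong bisimilarity classes):
  B0 = {p0}
  B1 = {p1}
  B2 = {p3}
  B3 = {p5, p6, q5, q6}
  B4 = {p2, p4, q2, q3, q4}
  B5 = {q0}
  B6 = {q1}
p0 ∈ B0, q0 ∈ B5 → different blocks

not bisimilar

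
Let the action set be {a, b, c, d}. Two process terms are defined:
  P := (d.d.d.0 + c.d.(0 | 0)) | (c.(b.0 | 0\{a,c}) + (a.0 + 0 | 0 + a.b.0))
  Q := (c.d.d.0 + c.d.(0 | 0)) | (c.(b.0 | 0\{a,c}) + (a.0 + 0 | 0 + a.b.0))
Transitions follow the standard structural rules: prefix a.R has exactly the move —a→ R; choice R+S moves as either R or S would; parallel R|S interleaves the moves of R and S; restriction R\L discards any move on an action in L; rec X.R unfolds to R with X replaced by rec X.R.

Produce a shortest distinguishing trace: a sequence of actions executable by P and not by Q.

P's transition system — 30 states:
  u0 = (d.d.d.0 + c.d.(0 | 0)) | (c.(b.0 | 0\{a,c}) + (a.0 + 0 | 0 + a.b.0)) → -a-> u1, -a-> u2, -c-> u3, -c-> u4, -d-> u5
  u1 = (d.d.d.0 + c.d.(0 | 0)) | 0 → -c-> u6, -d-> u7
  u2 = (d.d.d.0 + c.d.(0 | 0)) | b.0 → -b-> u1, -c-> u8, -d-> u9
  u3 = (d.d.d.0 + c.d.(0 | 0)) | (b.0 | 0\{a,c}) → -b-> u10, -c-> u11, -d-> u12
  u4 = d.(0 | 0) | (c.(b.0 | 0\{a,c}) + (a.0 + 0 | 0 + a.b.0)) → -a-> u6, -a-> u8, -c-> u11, -d-> u13
  u5 = d.d.0 | (c.(b.0 | 0\{a,c}) + (a.0 + 0 | 0 + a.b.0)) → -a-> u7, -a-> u9, -c-> u12, -d-> u14
  u6 = d.(0 | 0) | 0 → -d-> u15
  u7 = d.d.0 | 0 → -d-> u16
  u8 = d.(0 | 0) | b.0 → -b-> u6, -d-> u17
  u9 = d.d.0 | b.0 → -b-> u7, -d-> u18
  u10 = (d.d.d.0 + c.d.(0 | 0)) | (0 | 0\{a,c}) → -c-> u19, -d-> u20
  u11 = d.(0 | 0) | (b.0 | 0\{a,c}) → -b-> u19, -d-> u21
  u12 = d.d.0 | (b.0 | 0\{a,c}) → -b-> u20, -d-> u22
  u13 = 0 | 0 | (c.(b.0 | 0\{a,c}) + (a.0 + 0 | 0 + a.b.0)) → -a-> u15, -a-> u17, -c-> u21
  u14 = d.0 | (c.(b.0 | 0\{a,c}) + (a.0 + 0 | 0 + a.b.0)) → -a-> u16, -a-> u18, -c-> u22, -d-> u23
  u15 = 0 | 0 | 0 → (no moves)
  u16 = d.0 | 0 → -d-> u24
  u17 = 0 | 0 | b.0 → -b-> u15
  u18 = d.0 | b.0 → -b-> u16, -d-> u25
  u19 = d.(0 | 0) | (0 | 0\{a,c}) → -d-> u26
  u20 = d.d.0 | (0 | 0\{a,c}) → -d-> u27
  u21 = 0 | 0 | (b.0 | 0\{a,c}) → -b-> u26
  u22 = d.0 | (b.0 | 0\{a,c}) → -b-> u27, -d-> u28
  u23 = 0 | (c.(b.0 | 0\{a,c}) + (a.0 + 0 | 0 + a.b.0)) → -a-> u24, -a-> u25, -c-> u28
  u24 = 0 | 0 → (no moves)
  u25 = 0 | b.0 → -b-> u24
  u26 = 0 | 0 | (0 | 0\{a,c}) → (no moves)
  u27 = d.0 | (0 | 0\{a,c}) → -d-> u29
  u28 = 0 | (b.0 | 0\{a,c}) → -b-> u29
  u29 = 0 | (0 | 0\{a,c}) → (no moves)
Q's transition system — 30 states:
  v0 = (c.d.d.0 + c.d.(0 | 0)) | (c.(b.0 | 0\{a,c}) + (a.0 + 0 | 0 + a.b.0)) → -a-> v1, -a-> v2, -c-> v3, -c-> v4, -c-> v5
  v1 = (c.d.d.0 + c.d.(0 | 0)) | 0 → -c-> v6, -c-> v7
  v2 = (c.d.d.0 + c.d.(0 | 0)) | b.0 → -b-> v1, -c-> v8, -c-> v9
  v3 = (c.d.d.0 + c.d.(0 | 0)) | (b.0 | 0\{a,c}) → -b-> v10, -c-> v11, -c-> v12
  v4 = d.(0 | 0) | (c.(b.0 | 0\{a,c}) + (a.0 + 0 | 0 + a.b.0)) → -a-> v6, -a-> v8, -c-> v11, -d-> v13
  v5 = d.d.0 | (c.(b.0 | 0\{a,c}) + (a.0 + 0 | 0 + a.b.0)) → -a-> v7, -a-> v9, -c-> v12, -d-> v14
  v6 = d.(0 | 0) | 0 → -d-> v15
  v7 = d.d.0 | 0 → -d-> v16
  v8 = d.(0 | 0) | b.0 → -b-> v6, -d-> v17
  v9 = d.d.0 | b.0 → -b-> v7, -d-> v18
  v10 = (c.d.d.0 + c.d.(0 | 0)) | (0 | 0\{a,c}) → -c-> v19, -c-> v20
  v11 = d.(0 | 0) | (b.0 | 0\{a,c}) → -b-> v19, -d-> v21
  v12 = d.d.0 | (b.0 | 0\{a,c}) → -b-> v20, -d-> v22
  v13 = 0 | 0 | (c.(b.0 | 0\{a,c}) + (a.0 + 0 | 0 + a.b.0)) → -a-> v15, -a-> v17, -c-> v21
  v14 = d.0 | (c.(b.0 | 0\{a,c}) + (a.0 + 0 | 0 + a.b.0)) → -a-> v16, -a-> v18, -c-> v22, -d-> v23
  v15 = 0 | 0 | 0 → (no moves)
  v16 = d.0 | 0 → -d-> v24
  v17 = 0 | 0 | b.0 → -b-> v15
  v18 = d.0 | b.0 → -b-> v16, -d-> v25
  v19 = d.(0 | 0) | (0 | 0\{a,c}) → -d-> v26
  v20 = d.d.0 | (0 | 0\{a,c}) → -d-> v27
  v21 = 0 | 0 | (b.0 | 0\{a,c}) → -b-> v26
  v22 = d.0 | (b.0 | 0\{a,c}) → -b-> v27, -d-> v28
  v23 = 0 | (c.(b.0 | 0\{a,c}) + (a.0 + 0 | 0 + a.b.0)) → -a-> v24, -a-> v25, -c-> v28
  v24 = 0 | 0 → (no moves)
  v25 = 0 | b.0 → -b-> v24
  v26 = 0 | 0 | (0 | 0\{a,c}) → (no moves)
  v27 = d.0 | (0 | 0\{a,c}) → -d-> v29
  v28 = 0 | (b.0 | 0\{a,c}) → -b-> v29
  v29 = 0 | (0 | 0\{a,c}) → (no moves)
Executing d from P (initial set {u0}):
  after d @ step 1: {u5}
  ✓ P
Executing d from Q (initial set {v0}):
  after d @ step 1: ∅ (Q stuck)

d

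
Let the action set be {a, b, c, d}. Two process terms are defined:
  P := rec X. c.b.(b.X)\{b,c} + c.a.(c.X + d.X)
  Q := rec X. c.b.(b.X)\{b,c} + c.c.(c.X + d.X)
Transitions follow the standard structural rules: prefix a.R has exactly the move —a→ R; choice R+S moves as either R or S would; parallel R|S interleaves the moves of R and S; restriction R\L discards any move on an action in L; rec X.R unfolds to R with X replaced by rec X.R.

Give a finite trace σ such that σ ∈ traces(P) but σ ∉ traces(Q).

LTS(P): 5 reachable states
  s0 = rec X. c.b.(b.X)\{b,c} + c.a.(c.X + d.X) → =c=> s1, =c=> s2
  s1 = a.(c.(rec X. c.b.(b.X)\{b,c} + c.a.(c.X + d.X)) + d.(rec X. c.b.(b.X)\{b,c} + c.a.(c.X + d.X))) → =a=> s3
  s2 = b.(b.(rec X. c.b.(b.X)\{b,c} + c.a.(c.X + d.X)))\{b,c} → =b=> s4
  s3 = c.(rec X. c.b.(b.X)\{b,c} + c.a.(c.X + d.X)) + d.(rec X. c.b.(b.X)\{b,c} + c.a.(c.X + d.X)) → =c=> s0, =d=> s0
  s4 = (b.(rec X. c.b.(b.X)\{b,c} + c.a.(c.X + d.X)))\{b,c} → (no moves)
LTS(Q): 5 reachable states
  t0 = rec X. c.b.(b.X)\{b,c} + c.c.(c.X + d.X) → =c=> t1, =c=> t2
  t1 = b.(b.(rec X. c.b.(b.X)\{b,c} + c.c.(c.X + d.X)))\{b,c} → =b=> t3
  t2 = c.(c.(rec X. c.b.(b.X)\{b,c} + c.c.(c.X + d.X)) + d.(rec X. c.b.(b.X)\{b,c} + c.c.(c.X + d.X))) → =c=> t4
  t3 = (b.(rec X. c.b.(b.X)\{b,c} + c.c.(c.X + d.X)))\{b,c} → (no moves)
  t4 = c.(rec X. c.b.(b.X)\{b,c} + c.c.(c.X + d.X)) + d.(rec X. c.b.(b.X)\{b,c} + c.c.(c.X + d.X)) → =c=> t0, =d=> t0
Trace ⟨ca⟩ through P, begin at {s0}:
  [1] c ⇒ {s1, s2}
  [2] a ⇒ {s3}
  ✓ P
Trace ⟨ca⟩ through Q, begin at {t0}:
  [1] c ⇒ {t1, t2}
  [2] a ⇒ no successor for Q

ca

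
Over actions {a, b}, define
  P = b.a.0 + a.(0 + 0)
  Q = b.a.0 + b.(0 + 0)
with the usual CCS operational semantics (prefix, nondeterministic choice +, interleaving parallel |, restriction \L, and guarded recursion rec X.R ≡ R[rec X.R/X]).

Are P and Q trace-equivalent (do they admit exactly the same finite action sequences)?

trace-distinct — witness ⟨a⟩

LTS(P): 4 reachable states
  p0 = b.a.0 + a.(0 + 0) | -a-> p1, -b-> p2
  p1 = 0 + 0 | stopped
  p2 = a.0 | -a-> p3
  p3 = 0 | stopped
LTS(Q): 4 reachable states
  q0 = b.a.0 + b.(0 + 0) | -b-> q1, -b-> q2
  q1 = 0 + 0 | stopped
  q2 = a.0 | -a-> q3
  q3 = 0 | stopped
Executing a from P (initial set {p0}):
  [1] a ⇒ {p1}
  — P admits the full trace.
Executing a from Q (initial set {q0}):
  [1] a ⇒ ∅  — Q cannot continue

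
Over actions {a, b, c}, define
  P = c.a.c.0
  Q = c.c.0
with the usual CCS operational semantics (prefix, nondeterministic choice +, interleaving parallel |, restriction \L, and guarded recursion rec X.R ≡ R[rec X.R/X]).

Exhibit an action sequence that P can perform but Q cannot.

LTS(P): 4 reachable states
  u0 = c.a.c.0 → —c→ u1
  u1 = a.c.0 → —a→ u2
  u2 = c.0 → —c→ u3
  u3 = 0 → ∅
LTS(Q): 3 reachable states
  v0 = c.c.0 → —c→ v1
  v1 = c.0 → —c→ v2
  v2 = 0 → ∅
Trace ⟨ca⟩ through P, begin at {u0}:
  step 1 (c): {u1}
  step 2 (a): {u2}
  P completes σ.
Trace ⟨ca⟩ through Q, begin at {v0}:
  step 1 (c): {v1}
  step 2 (a): ∅ (Q stuck)

ca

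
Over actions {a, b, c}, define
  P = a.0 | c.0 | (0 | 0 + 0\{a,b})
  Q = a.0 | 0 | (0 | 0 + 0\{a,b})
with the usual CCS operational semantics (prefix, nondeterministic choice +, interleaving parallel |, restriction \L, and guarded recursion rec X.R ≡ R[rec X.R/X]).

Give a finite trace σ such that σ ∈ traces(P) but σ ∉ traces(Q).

c

Reachable graph of P (4 states):
  u0 = a.0 | c.0 | (0 | 0 + 0\{a,b}) :: -a-> u1, -c-> u2
  u1 = 0 | c.0 | (0 | 0 + 0\{a,b}) :: -c-> u3
  u2 = a.0 | 0 | (0 | 0 + 0\{a,b}) :: -a-> u3
  u3 = 0 | 0 | (0 | 0 + 0\{a,b}) :: deadlocked
Reachable graph of Q (2 states):
  v0 = a.0 | 0 | (0 | 0 + 0\{a,b}) :: -a-> v1
  v1 = 0 | 0 | (0 | 0 + 0\{a,b}) :: deadlocked
Trace ⟨c⟩ through P, begin at {u0}:
  step 1 (c): {u2}
  ✓ P
Trace ⟨c⟩ through Q, begin at {v0}:
  step 1 (c): ∅ (Q stuck)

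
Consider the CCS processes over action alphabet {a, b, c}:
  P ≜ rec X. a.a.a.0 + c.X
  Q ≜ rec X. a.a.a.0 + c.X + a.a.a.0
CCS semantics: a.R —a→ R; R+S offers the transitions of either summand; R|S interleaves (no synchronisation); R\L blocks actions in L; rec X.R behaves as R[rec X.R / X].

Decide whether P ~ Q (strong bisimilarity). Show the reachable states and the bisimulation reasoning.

Reachable graph of P (4 states):
  s0 = rec X. a.a.a.0 + c.X ⊢ --a--▸ s1, --c--▸ s0
  s1 = a.a.0 ⊢ --a--▸ s2
  s2 = a.0 ⊢ --a--▸ s3
  s3 = 0 ⊢ stopped
Reachable graph of Q (4 states):
  t0 = rec X. a.a.a.0 + c.X + a.a.a.0 ⊢ --a--▸ t1, --c--▸ t0
  t1 = a.a.0 ⊢ --a--▸ t2
  t2 = a.0 ⊢ --a--▸ t3
  t3 = 0 ⊢ stopped
Partition-refinement fixed point:
  B0 = {s0, t0}
  B1 = {s1, t1}
  B2 = {s2, t2}
  B3 = {s3, t3}
s0 ∈ B0, t0 ∈ B0 → same block

P ~ Q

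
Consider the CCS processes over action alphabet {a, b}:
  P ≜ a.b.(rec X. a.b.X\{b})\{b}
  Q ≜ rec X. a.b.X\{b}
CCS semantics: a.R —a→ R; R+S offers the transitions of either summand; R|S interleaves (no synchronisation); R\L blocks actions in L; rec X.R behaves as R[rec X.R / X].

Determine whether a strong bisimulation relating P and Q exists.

bisimilar

P's transition system — 4 states:
  m0 = a.b.(rec X. a.b.X\{b})\{b} | =a=> m1
  m1 = b.(rec X. a.b.X\{b})\{b} | =b=> m2
  m2 = (rec X. a.b.X\{b})\{b} | =a=> m3
  m3 = (b.(rec X. a.b.X\{b})\{b})\{b} | stopped
Q's transition system — 4 states:
  n0 = rec X. a.b.X\{b} | =a=> n1
  n1 = b.(rec X. a.b.X\{b})\{b} | =b=> n2
  n2 = (rec X. a.b.X\{b})\{b} | =a=> n3
  n3 = (b.(rec X. a.b.X\{b})\{b})\{b} | stopped
Partition-refinement fixed point:
  B0 = {m0, n0}
  B1 = {m1, n1}
  B2 = {m2, n2}
  B3 = {m3, n3}
m0 ∈ B0, n0 ∈ B0 → same block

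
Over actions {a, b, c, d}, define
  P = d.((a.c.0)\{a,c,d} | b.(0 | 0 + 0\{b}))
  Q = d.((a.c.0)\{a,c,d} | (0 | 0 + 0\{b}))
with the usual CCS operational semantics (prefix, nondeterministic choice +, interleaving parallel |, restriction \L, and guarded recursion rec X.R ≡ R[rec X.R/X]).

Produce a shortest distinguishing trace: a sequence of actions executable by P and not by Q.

db

Reachable graph of P (3 states):
  m0 = d.((a.c.0)\{a,c,d} | b.(0 | 0 + 0\{b})) → ··d··> m1
  m1 = (a.c.0)\{a,c,d} | b.(0 | 0 + 0\{b}) → ··b··> m2
  m2 = (a.c.0)\{a,c,d} | (0 | 0 + 0\{b}) → ·
Reachable graph of Q (2 states):
  n0 = d.((a.c.0)\{a,c,d} | (0 | 0 + 0\{b})) → ··d··> n1
  n1 = (a.c.0)\{a,c,d} | (0 | 0 + 0\{b}) → ·
Executing db from P (initial set {m0}):
  after d @ step 1: {m1}
  after b @ step 2: {m2}
  — P admits the full trace.
Executing db from Q (initial set {n0}):
  after d @ step 1: {n1}
  after b @ step 2: no successor for Q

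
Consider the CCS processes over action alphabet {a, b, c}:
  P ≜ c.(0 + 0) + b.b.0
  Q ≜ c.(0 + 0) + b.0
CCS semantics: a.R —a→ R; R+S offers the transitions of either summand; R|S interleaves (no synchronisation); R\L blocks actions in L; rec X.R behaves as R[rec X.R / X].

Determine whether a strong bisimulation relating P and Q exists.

P's transition system — 4 states:
  s0 = c.(0 + 0) + b.b.0 ⊢ —b→ s1, —c→ s2
  s1 = b.0 ⊢ —b→ s3
  s2 = 0 + 0 ⊢ ∅
  s3 = 0 ⊢ ∅
Q's transition system — 3 states:
  t0 = c.(0 + 0) + b.0 ⊢ —b→ t1, —c→ t2
  t1 = 0 ⊢ ∅
  t2 = 0 + 0 ⊢ ∅
Bisimilarity quotient blocks:
  B0 = {s0}
  B1 = {s1}
  B2 = {s2, s3, t1, t2}
  B3 = {t0}
s0 ∈ B0, t0 ∈ B3 → different blocks

P ≁ Q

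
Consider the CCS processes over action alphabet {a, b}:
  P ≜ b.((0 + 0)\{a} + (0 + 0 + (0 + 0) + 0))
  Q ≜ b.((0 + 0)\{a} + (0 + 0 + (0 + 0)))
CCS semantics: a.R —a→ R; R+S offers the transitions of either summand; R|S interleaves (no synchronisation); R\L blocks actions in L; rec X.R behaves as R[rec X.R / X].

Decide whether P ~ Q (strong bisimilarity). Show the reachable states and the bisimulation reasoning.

P ~ Q

P's transition system — 2 states:
  u0 = b.((0 + 0)\{a} + (0 + 0 + (0 + 0) + 0)) ⊢ --b--▸ u1
  u1 = (0 + 0)\{a} + (0 + 0 + (0 + 0) + 0) ⊢ (no moves)
Q's transition system — 2 states:
  v0 = b.((0 + 0)\{a} + (0 + 0 + (0 + 0))) ⊢ --b--▸ v1
  v1 = (0 + 0)\{a} + (0 + 0 + (0 + 0)) ⊢ (no moves)
Partition-refinement fixed point:
  B0 = {u0, v0}
  B1 = {u1, v1}
u0 ∈ B0, v0 ∈ B0 → same block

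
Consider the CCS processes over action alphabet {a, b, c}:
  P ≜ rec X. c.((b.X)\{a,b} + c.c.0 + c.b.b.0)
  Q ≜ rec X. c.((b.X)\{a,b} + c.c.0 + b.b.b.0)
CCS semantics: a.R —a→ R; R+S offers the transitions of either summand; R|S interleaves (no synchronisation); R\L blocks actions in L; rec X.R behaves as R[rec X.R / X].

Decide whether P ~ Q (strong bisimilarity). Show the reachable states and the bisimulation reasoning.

NO

LTS(P): 6 reachable states
  s0 = rec X. c.((b.X)\{a,b} + c.c.0 + c.b.b.0) → --c--▸ s1
  s1 = (b.(rec X. c.((b.X)\{a,b} + c.c.0 + c.b.b.0)))\{a,b} + c.c.0 + c.b.b.0 → --c--▸ s2, --c--▸ s3
  s2 = b.b.0 → --b--▸ s4
  s3 = c.0 → --c--▸ s5
  s4 = b.0 → --b--▸ s5
  s5 = 0 → deadlocked
LTS(Q): 6 reachable states
  t0 = rec X. c.((b.X)\{a,b} + c.c.0 + b.b.b.0) → --c--▸ t1
  t1 = (b.(rec X. c.((b.X)\{a,b} + c.c.0 + b.b.b.0)))\{a,b} + c.c.0 + b.b.b.0 → --b--▸ t2, --c--▸ t3
  t2 = b.b.0 → --b--▸ t4
  t3 = c.0 → --c--▸ t5
  t4 = b.0 → --b--▸ t5
  t5 = 0 → deadlocked
Bisimilarity quotient blocks:
  B0 = {s0}
  B1 = {s1}
  B2 = {s2, t2}
  B3 = {s4, t4}
  B4 = {s5, t5}
  B5 = {s3, t3}
  B6 = {t0}
  B7 = {t1}
s0 ∈ B0, t0 ∈ B6 → different blocks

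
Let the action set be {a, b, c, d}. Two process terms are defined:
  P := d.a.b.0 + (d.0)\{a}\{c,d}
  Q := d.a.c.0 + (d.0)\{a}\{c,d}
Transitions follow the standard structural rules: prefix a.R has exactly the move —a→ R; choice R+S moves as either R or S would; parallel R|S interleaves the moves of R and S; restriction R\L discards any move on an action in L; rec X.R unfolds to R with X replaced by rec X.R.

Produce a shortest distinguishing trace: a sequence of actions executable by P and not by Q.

dab

Reachable graph of P (4 states):
  p0 = d.a.b.0 + (d.0)\{a}\{c,d} has moves ··d··> p1
  p1 = a.b.0 has moves ··a··> p2
  p2 = b.0 has moves ··b··> p3
  p3 = 0 has moves ∅
Reachable graph of Q (4 states):
  q0 = d.a.c.0 + (d.0)\{a}\{c,d} has moves ··d··> q1
  q1 = a.c.0 has moves ··a··> q2
  q2 = c.0 has moves ··c··> q3
  q3 = 0 has moves ∅
Executing dab from P (initial set {p0}):
  step 1 (d): {p1}
  step 2 (a): {p2}
  step 3 (b): {p3}
  — P admits the full trace.
Executing dab from Q (initial set {q0}):
  step 1 (d): {q1}
  step 2 (a): {q2}
  step 3 (b): ∅  — Q cannot continue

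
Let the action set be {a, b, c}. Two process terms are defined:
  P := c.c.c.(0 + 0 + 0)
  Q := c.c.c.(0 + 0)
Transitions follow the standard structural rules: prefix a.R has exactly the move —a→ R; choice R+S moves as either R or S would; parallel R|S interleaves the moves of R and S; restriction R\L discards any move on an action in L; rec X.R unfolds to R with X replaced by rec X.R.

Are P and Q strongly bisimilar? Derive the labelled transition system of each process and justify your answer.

bisimilar

P's transition system — 4 states:
  s0 = c.c.c.(0 + 0 + 0) → —c→ s1
  s1 = c.c.(0 + 0 + 0) → —c→ s2
  s2 = c.(0 + 0 + 0) → —c→ s3
  s3 = 0 + 0 + 0 → stopped
Q's transition system — 4 states:
  t0 = c.c.c.(0 + 0) → —c→ t1
  t1 = c.c.(0 + 0) → —c→ t2
  t2 = c.(0 + 0) → —c→ t3
  t3 = 0 + 0 → stopped
Partition-refinement fixed point:
  B0 = {s0, t0}
  B1 = {s1, t1}
  B2 = {s2, t2}
  B3 = {s3, t3}
s0 ∈ B0, t0 ∈ B0 → same block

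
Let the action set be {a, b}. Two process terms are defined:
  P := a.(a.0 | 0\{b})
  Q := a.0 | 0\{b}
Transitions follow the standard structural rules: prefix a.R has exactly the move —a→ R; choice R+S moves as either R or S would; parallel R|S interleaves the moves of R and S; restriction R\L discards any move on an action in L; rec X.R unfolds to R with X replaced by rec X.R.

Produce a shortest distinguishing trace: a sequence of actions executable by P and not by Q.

aa

LTS(P): 3 reachable states
  m0 = a.(a.0 | 0\{b}) ⊢ ··a··> m1
  m1 = a.0 | 0\{b} ⊢ ··a··> m2
  m2 = 0 | 0\{b} ⊢ stopped
LTS(Q): 2 reachable states
  n0 = a.0 | 0\{b} ⊢ ··a··> n1
  n1 = 0 | 0\{b} ⊢ stopped
Executing aa from P (initial set {m0}):
  after a @ step 1: {m1}
  after a @ step 2: {m2}
  — P admits the full trace.
Executing aa from Q (initial set {n0}):
  after a @ step 1: {n1}
  after a @ step 2: ∅  — Q cannot continue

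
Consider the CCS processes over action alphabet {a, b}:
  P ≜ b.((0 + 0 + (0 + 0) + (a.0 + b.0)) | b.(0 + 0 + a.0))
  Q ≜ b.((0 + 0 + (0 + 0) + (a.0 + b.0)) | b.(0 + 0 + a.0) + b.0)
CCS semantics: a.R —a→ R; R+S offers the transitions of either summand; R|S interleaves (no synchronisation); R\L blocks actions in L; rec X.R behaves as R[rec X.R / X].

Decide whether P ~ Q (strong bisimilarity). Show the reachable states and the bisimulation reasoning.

NO

LTS(P): 7 reachable states
  u0 = b.((0 + 0 + (0 + 0) + (a.0 + b.0)) | b.(0 + 0 + a.0)) | -b-> u1
  u1 = (0 + 0 + (0 + 0) + (a.0 + b.0)) | b.(0 + 0 + a.0) | -a-> u2, -b-> u2, -b-> u3
  u2 = 0 | b.(0 + 0 + a.0) | -b-> u4
  u3 = (0 + 0 + (0 + 0) + (a.0 + b.0)) | (0 + 0 + a.0) | -a-> u4, -a-> u5, -b-> u4
  u4 = 0 | (0 + 0 + a.0) | -a-> u6
  u5 = (0 + 0 + (0 + 0) + (a.0 + b.0)) | 0 | -a-> u6, -b-> u6
  u6 = 0 | 0 | (no moves)
LTS(Q): 8 reachable states
  v0 = b.((0 + 0 + (0 + 0) + (a.0 + b.0)) | b.(0 + 0 + a.0) + b.0) | -b-> v1
  v1 = (0 + 0 + (0 + 0) + (a.0 + b.0)) | b.(0 + 0 + a.0) + b.0 | -a-> v2, -b-> v2, -b-> v3, -b-> v4
  v2 = 0 | b.(0 + 0 + a.0) | -b-> v5
  v3 = (0 + 0 + (0 + 0) + (a.0 + b.0)) | (0 + 0 + a.0) | -a-> v5, -a-> v6, -b-> v5
  v4 = 0 | (no moves)
  v5 = 0 | (0 + 0 + a.0) | -a-> v7
  v6 = (0 + 0 + (0 + 0) + (a.0 + b.0)) | 0 | -a-> v7, -b-> v7
  v7 = 0 | 0 | (no moves)
Coarsest stable partition (strong bisimilarity classes):
  B0 = {u0}
  B1 = {u1}
  B2 = {u2, v2}
  B3 = {u4, v5}
  B4 = {u6, v4, v7}
  B5 = {u3, v3}
  B6 = {u5, v6}
  B7 = {v0}
  B8 = {v1}
u0 ∈ B0, v0 ∈ B7 → different blocks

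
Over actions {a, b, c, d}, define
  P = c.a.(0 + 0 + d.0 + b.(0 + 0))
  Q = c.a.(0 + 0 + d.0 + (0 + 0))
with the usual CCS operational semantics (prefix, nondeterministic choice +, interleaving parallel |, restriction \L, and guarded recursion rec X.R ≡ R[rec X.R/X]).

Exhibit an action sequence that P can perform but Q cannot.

LTS(P): 5 reachable states
  u0 = c.a.(0 + 0 + d.0 + b.(0 + 0)) | ··c··> u1
  u1 = a.(0 + 0 + d.0 + b.(0 + 0)) | ··a··> u2
  u2 = 0 + 0 + d.0 + b.(0 + 0) | ··b··> u3, ··d··> u4
  u3 = 0 + 0 | stopped
  u4 = 0 | stopped
LTS(Q): 4 reachable states
  v0 = c.a.(0 + 0 + d.0 + (0 + 0)) | ··c··> v1
  v1 = a.(0 + 0 + d.0 + (0 + 0)) | ··a··> v2
  v2 = 0 + 0 + d.0 + (0 + 0) | ··d··> v3
  v3 = 0 | stopped
Trace ⟨cab⟩ through P, begin at {u0}:
  [1] c ⇒ {u1}
  [2] a ⇒ {u2}
  [3] b ⇒ {u3}
  ✓ P
Trace ⟨cab⟩ through Q, begin at {v0}:
  [1] c ⇒ {v1}
  [2] a ⇒ {v2}
  [3] b ⇒ no successor for Q

cab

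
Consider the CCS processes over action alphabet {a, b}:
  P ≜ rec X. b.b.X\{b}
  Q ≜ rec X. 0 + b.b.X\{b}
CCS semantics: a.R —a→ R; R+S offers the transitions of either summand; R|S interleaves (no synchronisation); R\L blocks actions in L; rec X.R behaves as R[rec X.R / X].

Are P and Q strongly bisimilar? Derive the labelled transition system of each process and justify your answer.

bisimilar

LTS(P): 3 reachable states
  s0 = rec X. b.b.X\{b} :: ··b··> s1
  s1 = b.(rec X. b.b.X\{b})\{b} :: ··b··> s2
  s2 = (rec X. b.b.X\{b})\{b} :: deadlocked
LTS(Q): 3 reachable states
  t0 = rec X. 0 + b.b.X\{b} :: ··b··> t1
  t1 = b.(rec X. 0 + b.b.X\{b})\{b} :: ··b··> t2
  t2 = (rec X. 0 + b.b.X\{b})\{b} :: deadlocked
Partition-refinement fixed point:
  B0 = {s0, t0}
  B1 = {s1, t1}
  B2 = {s2, t2}
s0 ∈ B0, t0 ∈ B0 → same block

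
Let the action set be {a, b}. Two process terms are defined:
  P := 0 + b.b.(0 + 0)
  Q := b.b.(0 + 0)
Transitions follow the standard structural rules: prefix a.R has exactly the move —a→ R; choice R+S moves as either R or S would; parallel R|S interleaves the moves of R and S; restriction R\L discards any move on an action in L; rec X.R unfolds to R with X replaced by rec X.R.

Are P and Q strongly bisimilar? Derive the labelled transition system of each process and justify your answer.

bisimilar

P's transition system — 3 states:
  m0 = 0 + b.b.(0 + 0) → ··b··> m1
  m1 = b.(0 + 0) → ··b··> m2
  m2 = 0 + 0 → stopped
Q's transition system — 3 states:
  n0 = b.b.(0 + 0) → ··b··> n1
  n1 = b.(0 + 0) → ··b··> n2
  n2 = 0 + 0 → stopped
Partition-refinement fixed point:
  B0 = {m0, n0}
  B1 = {m1, n1}
  B2 = {m2, n2}
m0 ∈ B0, n0 ∈ B0 → same block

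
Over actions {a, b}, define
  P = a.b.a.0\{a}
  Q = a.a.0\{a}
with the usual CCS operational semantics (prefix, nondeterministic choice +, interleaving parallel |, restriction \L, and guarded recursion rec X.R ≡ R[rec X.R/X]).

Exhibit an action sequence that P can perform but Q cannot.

P's transition system — 4 states:
  p0 = a.b.a.0\{a} ⊢ =a=> p1
  p1 = b.a.0\{a} ⊢ =b=> p2
  p2 = a.0\{a} ⊢ =a=> p3
  p3 = 0\{a} ⊢ stopped
Q's transition system — 3 states:
  q0 = a.a.0\{a} ⊢ =a=> q1
  q1 = a.0\{a} ⊢ =a=> q2
  q2 = 0\{a} ⊢ stopped
Run σ = ⟨ab⟩ on P: start {p0}
  after a @ step 1: {p1}
  after b @ step 2: {p2}
  P completes σ.
Run σ = ⟨ab⟩ on Q: start {q0}
  after a @ step 1: {q1}
  after b @ step 2: ∅ (Q stuck)

ab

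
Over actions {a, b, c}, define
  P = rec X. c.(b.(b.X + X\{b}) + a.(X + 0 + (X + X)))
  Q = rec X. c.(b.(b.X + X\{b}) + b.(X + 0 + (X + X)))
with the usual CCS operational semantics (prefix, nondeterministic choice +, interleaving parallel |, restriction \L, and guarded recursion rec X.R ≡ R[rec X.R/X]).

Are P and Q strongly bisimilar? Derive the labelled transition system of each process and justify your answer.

P's transition system — 6 states:
  s0 = rec X. c.(b.(b.X + X\{b}) + a.(X + 0 + (X + X))) → --c--▸ s1
  s1 = b.(b.(rec X. c.(b.(b.X + X\{b}) + a.(X + 0 + (X + X)))) + (rec X. c.(b.(b.X + X\{b}) + a.(X + 0 + (X + X))))\{b}) + a.((rec X. c.(b.(b.X + X\{b}) + a.(X + 0 + (X + X)))) + 0 + ((rec X. c.(b.(b.X + X\{b}) + a.(X + 0 + (X + X)))) + (rec X. c.(b.(b.X + X\{b}) + a.(X + 0 + (X + X)))))) → --a--▸ s2, --b--▸ s3
  s2 = (rec X. c.(b.(b.X + X\{b}) + a.(X + 0 + (X + X)))) + 0 + ((rec X. c.(b.(b.X + X\{b}) + a.(X + 0 + (X + X)))) + (rec X. c.(b.(b.X + X\{b}) + a.(X + 0 + (X + X))))) → --c--▸ s1
  s3 = b.(rec X. c.(b.(b.X + X\{b}) + a.(X + 0 + (X + X)))) + (rec X. c.(b.(b.X + X\{b}) + a.(X + 0 + (X + X))))\{b} → --b--▸ s0, --c--▸ s4
  s4 = (b.(b.(rec X. c.(b.(b.X + X\{b}) + a.(X + 0 + (X + X)))) + (rec X. c.(b.(b.X + X\{b}) + a.(X + 0 + (X + X))))\{b}) + a.((rec X. c.(b.(b.X + X\{b}) + a.(X + 0 + (X + X)))) + 0 + ((rec X. c.(b.(b.X + X\{b}) + a.(X + 0 + (X + X)))) + (rec X. c.(b.(b.X + X\{b}) + a.(X + 0 + (X + X)))))))\{b} → --a--▸ s5
  s5 = ((rec X. c.(b.(b.X + X\{b}) + a.(X + 0 + (X + X)))) + 0 + ((rec X. c.(b.(b.X + X\{b}) + a.(X + 0 + (X + X)))) + (rec X. c.(b.(b.X + X\{b}) + a.(X + 0 + (X + X))))))\{b} → --c--▸ s4
Q's transition system — 5 states:
  t0 = rec X. c.(b.(b.X + X\{b}) + b.(X + 0 + (X + X))) → --c--▸ t1
  t1 = b.(b.(rec X. c.(b.(b.X + X\{b}) + b.(X + 0 + (X + X)))) + (rec X. c.(b.(b.X + X\{b}) + b.(X + 0 + (X + X))))\{b}) + b.((rec X. c.(b.(b.X + X\{b}) + b.(X + 0 + (X + X)))) + 0 + ((rec X. c.(b.(b.X + X\{b}) + b.(X + 0 + (X + X)))) + (rec X. c.(b.(b.X + X\{b}) + b.(X + 0 + (X + X)))))) → --b--▸ t2, --b--▸ t3
  t2 = (rec X. c.(b.(b.X + X\{b}) + b.(X + 0 + (X + X)))) + 0 + ((rec X. c.(b.(b.X + X\{b}) + b.(X + 0 + (X + X)))) + (rec X. c.(b.(b.X + X\{b}) + b.(X + 0 + (X + X))))) → --c--▸ t1
  t3 = b.(rec X. c.(b.(b.X + X\{b}) + b.(X + 0 + (X + X)))) + (rec X. c.(b.(b.X + X\{b}) + b.(X + 0 + (X + X))))\{b} → --b--▸ t0, --c--▸ t4
  t4 = (b.(b.(rec X. c.(b.(b.X + X\{b}) + b.(X + 0 + (X + X)))) + (rec X. c.(b.(b.X + X\{b}) + b.(X + 0 + (X + X))))\{b}) + b.((rec X. c.(b.(b.X + X\{b}) + b.(X + 0 + (X + X)))) + 0 + ((rec X. c.(b.(b.X + X\{b}) + b.(X + 0 + (X + X)))) + (rec X. c.(b.(b.X + X\{b}) + b.(X + 0 + (X + X)))))))\{b} → ∅
Coarsest stable partition (strong bisimilarity classes):
  B0 = {s0, s2}
  B1 = {s1}
  B2 = {s3}
  B3 = {s4}
  B4 = {s5}
  B5 = {t0, t2}
  B6 = {t1}
  B7 = {t3}
  B8 = {t4}
s0 ∈ B0, t0 ∈ B5 → different blocks

not bisimilar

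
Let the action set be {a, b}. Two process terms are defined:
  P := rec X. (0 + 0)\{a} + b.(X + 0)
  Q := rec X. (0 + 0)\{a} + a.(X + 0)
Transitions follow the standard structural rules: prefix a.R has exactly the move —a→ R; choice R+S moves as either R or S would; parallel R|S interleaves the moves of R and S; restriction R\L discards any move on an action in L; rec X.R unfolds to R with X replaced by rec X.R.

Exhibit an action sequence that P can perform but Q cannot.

P's transition system — 2 states:
  u0 = rec X. (0 + 0)\{a} + b.(X + 0) :: =b=> u1
  u1 = (rec X. (0 + 0)\{a} + b.(X + 0)) + 0 :: =b=> u1
Q's transition system — 2 states:
  v0 = rec X. (0 + 0)\{a} + a.(X + 0) :: =a=> v1
  v1 = (rec X. (0 + 0)\{a} + a.(X + 0)) + 0 :: =a=> v1
Run σ = ⟨b⟩ on P: start {u0}
  [1] b ⇒ {u1}
  — P admits the full trace.
Run σ = ⟨b⟩ on Q: start {v0}
  [1] b ⇒ no successor for Q

b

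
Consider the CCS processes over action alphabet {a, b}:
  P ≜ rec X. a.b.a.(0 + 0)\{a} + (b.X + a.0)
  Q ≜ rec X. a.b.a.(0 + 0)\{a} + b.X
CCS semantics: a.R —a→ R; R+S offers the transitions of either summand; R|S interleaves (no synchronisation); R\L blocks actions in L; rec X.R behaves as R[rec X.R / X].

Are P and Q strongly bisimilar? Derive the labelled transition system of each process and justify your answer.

NO

Reachable graph of P (5 states):
  u0 = rec X. a.b.a.(0 + 0)\{a} + (b.X + a.0) :: =a=> u1, =a=> u2, =b=> u0
  u1 = 0 :: stopped
  u2 = b.a.(0 + 0)\{a} :: =b=> u3
  u3 = a.(0 + 0)\{a} :: =a=> u4
  u4 = (0 + 0)\{a} :: stopped
Reachable graph of Q (4 states):
  v0 = rec X. a.b.a.(0 + 0)\{a} + b.X :: =a=> v1, =b=> v0
  v1 = b.a.(0 + 0)\{a} :: =b=> v2
  v2 = a.(0 + 0)\{a} :: =a=> v3
  v3 = (0 + 0)\{a} :: stopped
Partition-refinement fixed point:
  B0 = {u0}
  B1 = {u1, u4, v3}
  B2 = {u2, v1}
  B3 = {u3, v2}
  B4 = {v0}
u0 ∈ B0, v0 ∈ B4 → different blocks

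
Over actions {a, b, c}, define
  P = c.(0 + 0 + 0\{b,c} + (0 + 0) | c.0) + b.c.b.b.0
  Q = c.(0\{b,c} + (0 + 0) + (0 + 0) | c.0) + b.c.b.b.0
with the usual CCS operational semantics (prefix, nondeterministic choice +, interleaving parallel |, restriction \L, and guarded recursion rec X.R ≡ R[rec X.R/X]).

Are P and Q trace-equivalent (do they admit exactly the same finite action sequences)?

traces(P) = traces(Q)

P's transition system — 7 states:
  m0 = c.(0 + 0 + 0\{b,c} + (0 + 0) | c.0) + b.c.b.b.0 → —b→ m1, —c→ m2
  m1 = c.b.b.0 → —c→ m3
  m2 = 0 + 0 + 0\{b,c} + (0 + 0) | c.0 → —c→ m4
  m3 = b.b.0 → —b→ m5
  m4 = (0 + 0) | 0 → (no moves)
  m5 = b.0 → —b→ m6
  m6 = 0 → (no moves)
Q's transition system — 7 states:
  n0 = c.(0\{b,c} + (0 + 0) + (0 + 0) | c.0) + b.c.b.b.0 → —b→ n1, —c→ n2
  n1 = c.b.b.0 → —c→ n3
  n2 = 0\{b,c} + (0 + 0) + (0 + 0) | c.0 → —c→ n4
  n3 = b.b.0 → —b→ n5
  n4 = (0 + 0) | 0 → (no moves)
  n5 = b.0 → —b→ n6
  n6 = 0 → (no moves)
Coarsest stable partition (strong bisimilarity classes):
  B0 = {m0, n0}
  B1 = {m1, n1}
  B2 = {m3, n3}
  B3 = {m5, n5}
  B4 = {m4, m6, n4, n6}
  B5 = {m2, n2}
m0 ∈ B0, n0 ∈ B0 → same block
Bisimilar ⇒ trace-equivalent.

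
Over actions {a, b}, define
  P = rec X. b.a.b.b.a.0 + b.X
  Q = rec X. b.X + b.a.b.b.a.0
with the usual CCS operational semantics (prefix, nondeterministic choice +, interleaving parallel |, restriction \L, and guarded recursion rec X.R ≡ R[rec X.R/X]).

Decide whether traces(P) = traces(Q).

P's transition system — 6 states:
  s0 = rec X. b.a.b.b.a.0 + b.X ⊢ --b--▸ s0, --b--▸ s1
  s1 = a.b.b.a.0 ⊢ --a--▸ s2
  s2 = b.b.a.0 ⊢ --b--▸ s3
  s3 = b.a.0 ⊢ --b--▸ s4
  s4 = a.0 ⊢ --a--▸ s5
  s5 = 0 ⊢ (no moves)
Q's transition system — 6 states:
  t0 = rec X. b.X + b.a.b.b.a.0 ⊢ --b--▸ t0, --b--▸ t1
  t1 = a.b.b.a.0 ⊢ --a--▸ t2
  t2 = b.b.a.0 ⊢ --b--▸ t3
  t3 = b.a.0 ⊢ --b--▸ t4
  t4 = a.0 ⊢ --a--▸ t5
  t5 = 0 ⊢ (no moves)
Coarsest stable partition (strong bisimilarity classes):
  B0 = {s0, t0}
  B1 = {s1, t1}
  B2 = {s2, t2}
  B3 = {s3, t3}
  B4 = {s4, t4}
  B5 = {s5, t5}
s0 ∈ B0, t0 ∈ B0 → same block
Bisimilar ⇒ trace-equivalent.

traces(P) = traces(Q)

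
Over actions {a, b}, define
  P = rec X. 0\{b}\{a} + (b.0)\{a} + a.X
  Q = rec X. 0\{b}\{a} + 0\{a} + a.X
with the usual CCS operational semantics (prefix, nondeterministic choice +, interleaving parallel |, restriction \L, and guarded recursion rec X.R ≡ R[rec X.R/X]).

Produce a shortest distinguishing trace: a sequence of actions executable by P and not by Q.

P's transition system — 2 states:
  s0 = rec X. 0\{b}\{a} + (b.0)\{a} + a.X ⊢ --a--▸ s0, --b--▸ s1
  s1 = 0\{a} ⊢ (no moves)
Q's transition system — 1 states:
  t0 = rec X. 0\{b}\{a} + 0\{a} + a.X ⊢ --a--▸ t0
Trace ⟨b⟩ through P, begin at {s0}:
  after b @ step 1: {s1}
  P completes σ.
Trace ⟨b⟩ through Q, begin at {t0}:
  after b @ step 1: ∅ (Q stuck)

b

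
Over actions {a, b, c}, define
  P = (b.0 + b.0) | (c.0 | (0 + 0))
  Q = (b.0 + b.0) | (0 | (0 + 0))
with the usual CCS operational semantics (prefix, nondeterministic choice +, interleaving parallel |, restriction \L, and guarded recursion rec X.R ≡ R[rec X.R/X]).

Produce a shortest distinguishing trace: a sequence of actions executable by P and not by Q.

LTS(P): 4 reachable states
  u0 = (b.0 + b.0) | (c.0 | (0 + 0)) has moves ··b··> u1, ··c··> u2
  u1 = 0 | (c.0 | (0 + 0)) has moves ··c··> u3
  u2 = (b.0 + b.0) | (0 | (0 + 0)) has moves ··b··> u3
  u3 = 0 | (0 | (0 + 0)) has moves (no moves)
LTS(Q): 2 reachable states
  v0 = (b.0 + b.0) | (0 | (0 + 0)) has moves ··b··> v1
  v1 = 0 | (0 | (0 + 0)) has moves (no moves)
Run σ = ⟨c⟩ on P: start {u0}
  after c @ step 1: {u2}
  ✓ P
Run σ = ⟨c⟩ on Q: start {v0}
  after c @ step 1: no successor for Q

c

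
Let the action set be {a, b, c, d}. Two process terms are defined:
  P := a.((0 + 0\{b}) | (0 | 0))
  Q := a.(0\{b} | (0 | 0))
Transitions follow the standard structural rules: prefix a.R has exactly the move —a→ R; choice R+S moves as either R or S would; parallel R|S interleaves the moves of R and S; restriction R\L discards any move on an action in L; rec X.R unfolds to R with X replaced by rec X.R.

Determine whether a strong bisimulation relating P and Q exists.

P ~ Q

Reachable graph of P (2 states):
  s0 = a.((0 + 0\{b}) | (0 | 0)) | --a--▸ s1
  s1 = (0 + 0\{b}) | (0 | 0) | ∅
Reachable graph of Q (2 states):
  t0 = a.(0\{b} | (0 | 0)) | --a--▸ t1
  t1 = 0\{b} | (0 | 0) | ∅
Coarsest stable partition (strong bisimilarity classes):
  B0 = {s0, t0}
  B1 = {s1, t1}
s0 ∈ B0, t0 ∈ B0 → same block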